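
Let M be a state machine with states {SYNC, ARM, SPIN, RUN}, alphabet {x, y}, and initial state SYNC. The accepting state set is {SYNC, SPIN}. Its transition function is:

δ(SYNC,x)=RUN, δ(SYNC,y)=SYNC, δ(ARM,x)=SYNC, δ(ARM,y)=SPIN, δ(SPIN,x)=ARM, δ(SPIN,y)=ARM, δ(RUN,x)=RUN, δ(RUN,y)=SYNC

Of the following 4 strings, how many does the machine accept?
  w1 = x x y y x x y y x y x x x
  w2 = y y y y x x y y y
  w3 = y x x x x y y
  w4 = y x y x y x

w1: SYNC → RUN → RUN → SYNC → SYNC → RUN → RUN → SYNC → SYNC → RUN → SYNC → RUN → RUN → RUN  → end RUN, rejected
w2: SYNC → SYNC → SYNC → SYNC → SYNC → RUN → RUN → SYNC → SYNC → SYNC  → end SYNC, accepted
w3: SYNC → SYNC → RUN → RUN → RUN → RUN → SYNC → SYNC  → end SYNC, accepted
w4: SYNC → SYNC → RUN → SYNC → RUN → SYNC → RUN  → end RUN, rejected

2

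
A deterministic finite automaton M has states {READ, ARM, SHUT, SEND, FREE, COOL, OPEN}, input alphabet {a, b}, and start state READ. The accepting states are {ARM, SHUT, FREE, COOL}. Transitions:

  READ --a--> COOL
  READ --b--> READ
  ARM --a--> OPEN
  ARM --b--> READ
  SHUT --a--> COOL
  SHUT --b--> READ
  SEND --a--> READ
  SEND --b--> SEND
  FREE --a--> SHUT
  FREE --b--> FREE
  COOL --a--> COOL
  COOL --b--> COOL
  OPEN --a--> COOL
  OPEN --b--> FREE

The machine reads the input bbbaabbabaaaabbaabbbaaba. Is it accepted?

Trace: READ -b-> READ -b-> READ -b-> READ -a-> COOL -a-> COOL -b-> COOL -b-> COOL -a-> COOL -b-> COOL -a-> COOL -a-> COOL -a-> COOL -a-> COOL -b-> COOL -b-> COOL -a-> COOL -a-> COOL -b-> COOL -b-> COOL -b-> COOL -a-> COOL -a-> COOL -b-> COOL -a-> COOL
End state COOL is accepting.

Yes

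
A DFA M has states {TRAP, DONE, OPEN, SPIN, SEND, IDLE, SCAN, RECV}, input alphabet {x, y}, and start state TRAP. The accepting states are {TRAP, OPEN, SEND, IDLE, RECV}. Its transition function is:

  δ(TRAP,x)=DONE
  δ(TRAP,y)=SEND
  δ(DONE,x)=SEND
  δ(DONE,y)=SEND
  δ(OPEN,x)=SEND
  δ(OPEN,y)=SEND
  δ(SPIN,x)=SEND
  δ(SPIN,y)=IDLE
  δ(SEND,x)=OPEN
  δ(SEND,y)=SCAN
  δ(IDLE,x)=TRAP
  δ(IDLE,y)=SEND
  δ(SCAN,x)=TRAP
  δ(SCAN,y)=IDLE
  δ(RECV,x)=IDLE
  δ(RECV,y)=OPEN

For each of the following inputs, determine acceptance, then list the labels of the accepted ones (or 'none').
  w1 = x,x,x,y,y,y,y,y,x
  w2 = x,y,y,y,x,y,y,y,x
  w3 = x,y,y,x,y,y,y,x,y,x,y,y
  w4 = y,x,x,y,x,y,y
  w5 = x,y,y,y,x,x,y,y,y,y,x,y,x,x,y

w1, w2

w1: Trace: TRAP -x-> DONE -x-> SEND -x-> OPEN -y-> SEND -y-> SCAN -y-> IDLE -y-> SEND -y-> SCAN -x-> TRAP  → end TRAP, accepted
w2: Trace: TRAP -x-> DONE -y-> SEND -y-> SCAN -y-> IDLE -x-> TRAP -y-> SEND -y-> SCAN -y-> IDLE -x-> TRAP  → end TRAP, accepted
w3: Trace: TRAP -x-> DONE -y-> SEND -y-> SCAN -x-> TRAP -y-> SEND -y-> SCAN -y-> IDLE -x-> TRAP -y-> SEND -x-> OPEN -y-> SEND -y-> SCAN  → end SCAN, rejected
w4: Trace: TRAP -y-> SEND -x-> OPEN -x-> SEND -y-> SCAN -x-> TRAP -y-> SEND -y-> SCAN  → end SCAN, rejected
w5: Trace: TRAP -x-> DONE -y-> SEND -y-> SCAN -y-> IDLE -x-> TRAP -x-> DONE -y-> SEND -y-> SCAN -y-> IDLE -y-> SEND -x-> OPEN -y-> SEND -x-> OPEN -x-> SEND -y-> SCAN  → end SCAN, rejected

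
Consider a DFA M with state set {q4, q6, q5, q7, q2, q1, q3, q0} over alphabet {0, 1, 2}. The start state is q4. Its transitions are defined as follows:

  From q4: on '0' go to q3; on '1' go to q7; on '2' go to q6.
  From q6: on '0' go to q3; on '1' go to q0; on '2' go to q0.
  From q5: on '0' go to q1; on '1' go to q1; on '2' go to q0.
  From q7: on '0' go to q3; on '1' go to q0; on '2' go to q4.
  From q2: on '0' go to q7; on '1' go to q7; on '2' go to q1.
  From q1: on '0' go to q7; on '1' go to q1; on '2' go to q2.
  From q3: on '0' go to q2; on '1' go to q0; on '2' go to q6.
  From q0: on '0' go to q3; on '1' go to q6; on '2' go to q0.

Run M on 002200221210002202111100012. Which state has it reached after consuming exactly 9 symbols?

q4 → q3 → q2 → q1 → q2 → q7 → q3 → q6 → q0 → q6
After 9 symbols: q6.

q6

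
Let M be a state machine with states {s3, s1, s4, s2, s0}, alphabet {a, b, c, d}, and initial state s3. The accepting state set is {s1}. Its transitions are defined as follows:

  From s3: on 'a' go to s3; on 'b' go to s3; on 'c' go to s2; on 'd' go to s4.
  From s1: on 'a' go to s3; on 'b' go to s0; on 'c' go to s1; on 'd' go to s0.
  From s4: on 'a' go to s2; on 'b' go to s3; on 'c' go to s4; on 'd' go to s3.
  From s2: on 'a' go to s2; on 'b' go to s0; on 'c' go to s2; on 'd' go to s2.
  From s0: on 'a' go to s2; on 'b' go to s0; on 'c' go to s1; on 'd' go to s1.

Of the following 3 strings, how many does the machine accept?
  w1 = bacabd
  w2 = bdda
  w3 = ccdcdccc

1

w1: s3 → s3 → s3 → s2 → s2 → s0 → s1  → end s1, accepted
w2: s3 → s3 → s4 → s3 → s3  → end s3, rejected
w3: s3 → s2 → s2 → s2 → s2 → s2 → s2 → s2 → s2  → end s2, rejected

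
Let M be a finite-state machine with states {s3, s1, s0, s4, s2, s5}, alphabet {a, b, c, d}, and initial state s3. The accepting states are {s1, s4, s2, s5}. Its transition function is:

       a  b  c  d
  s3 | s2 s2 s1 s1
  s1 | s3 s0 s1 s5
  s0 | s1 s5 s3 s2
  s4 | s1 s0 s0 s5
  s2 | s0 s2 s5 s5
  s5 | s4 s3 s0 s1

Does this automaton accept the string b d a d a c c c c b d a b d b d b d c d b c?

Yes

start at s3
read 'b': s3 → s2
read 'd': s2 → s5
read 'a': s5 → s4
read 'd': s4 → s5
read 'a': s5 → s4
read 'c': s4 → s0
read 'c': s0 → s3
read 'c': s3 → s1
read 'c': s1 → s1
read 'b': s1 → s0
read 'd': s0 → s2
read 'a': s2 → s0
read 'b': s0 → s5
read 'd': s5 → s1
read 'b': s1 → s0
read 'd': s0 → s2
read 'b': s2 → s2
read 'd': s2 → s5
read 'c': s5 → s0
read 'd': s0 → s2
read 'b': s2 → s2
read 'c': s2 → s5
End state s5 is accepting.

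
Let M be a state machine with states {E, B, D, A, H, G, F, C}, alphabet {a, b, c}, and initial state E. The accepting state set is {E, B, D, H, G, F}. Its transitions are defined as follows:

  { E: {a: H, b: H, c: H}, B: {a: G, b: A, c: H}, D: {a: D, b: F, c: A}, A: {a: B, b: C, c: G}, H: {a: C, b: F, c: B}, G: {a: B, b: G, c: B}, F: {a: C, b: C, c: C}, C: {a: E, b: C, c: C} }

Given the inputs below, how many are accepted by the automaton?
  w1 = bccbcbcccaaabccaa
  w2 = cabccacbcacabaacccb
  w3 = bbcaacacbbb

1

w1: Trace: E -b-> H -c-> B -c-> H -b-> F -c-> C -b-> C -c-> C -c-> C -c-> C -a-> E -a-> H -a-> C -b-> C -c-> C -c-> C -a-> E -a-> H  → end H, accepted
w2: Trace: E -c-> H -a-> C -b-> C -c-> C -c-> C -a-> E -c-> H -b-> F -c-> C -a-> E -c-> H -a-> C -b-> C -a-> E -a-> H -c-> B -c-> H -c-> B -b-> A  → end A, rejected
w3: Trace: E -b-> H -b-> F -c-> C -a-> E -a-> H -c-> B -a-> G -c-> B -b-> A -b-> C -b-> C  → end C, rejected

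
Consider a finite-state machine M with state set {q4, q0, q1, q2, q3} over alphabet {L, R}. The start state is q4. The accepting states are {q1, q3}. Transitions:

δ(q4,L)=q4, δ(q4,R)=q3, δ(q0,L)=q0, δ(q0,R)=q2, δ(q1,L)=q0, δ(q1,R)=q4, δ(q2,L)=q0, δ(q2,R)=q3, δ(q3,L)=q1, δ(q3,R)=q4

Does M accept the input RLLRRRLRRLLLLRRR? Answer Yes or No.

Yes

q4 → q3 → q1 → q0 → q2 → q3 → q4 → q4 → q3 → q4 → q4 → q4 → q4 → q4 → q3 → q4 → q3
End state q3 is accepting.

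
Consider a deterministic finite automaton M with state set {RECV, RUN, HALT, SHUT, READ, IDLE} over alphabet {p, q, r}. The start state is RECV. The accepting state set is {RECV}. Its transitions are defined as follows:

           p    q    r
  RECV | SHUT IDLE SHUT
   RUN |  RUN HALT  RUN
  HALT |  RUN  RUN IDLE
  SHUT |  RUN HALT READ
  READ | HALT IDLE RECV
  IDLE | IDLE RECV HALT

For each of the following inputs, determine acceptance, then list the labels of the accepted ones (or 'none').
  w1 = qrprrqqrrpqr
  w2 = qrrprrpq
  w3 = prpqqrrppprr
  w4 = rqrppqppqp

w1:
  start at RECV
  read 'q': RECV → IDLE
  read 'r': IDLE → HALT
  read 'p': HALT → RUN
  read 'r': RUN → RUN
  read 'r': RUN → RUN
  read 'q': RUN → HALT
  read 'q': HALT → RUN
  read 'r': RUN → RUN
  read 'r': RUN → RUN
  read 'p': RUN → RUN
  read 'q': RUN → HALT
  read 'r': HALT → IDLE
  end IDLE, rejected
w2:
  start at RECV
  read 'q': RECV → IDLE
  read 'r': IDLE → HALT
  read 'r': HALT → IDLE
  read 'p': IDLE → IDLE
  read 'r': IDLE → HALT
  read 'r': HALT → IDLE
  read 'p': IDLE → IDLE
  read 'q': IDLE → RECV
  end RECV, accepted
w3:
  start at RECV
  read 'p': RECV → SHUT
  read 'r': SHUT → READ
  read 'p': READ → HALT
  read 'q': HALT → RUN
  read 'q': RUN → HALT
  read 'r': HALT → IDLE
  read 'r': IDLE → HALT
  read 'p': HALT → RUN
  read 'p': RUN → RUN
  read 'p': RUN → RUN
  read 'r': RUN → RUN
  read 'r': RUN → RUN
  end RUN, rejected
w4:
  start at RECV
  read 'r': RECV → SHUT
  read 'q': SHUT → HALT
  read 'r': HALT → IDLE
  read 'p': IDLE → IDLE
  read 'p': IDLE → IDLE
  read 'q': IDLE → RECV
  read 'p': RECV → SHUT
  read 'p': SHUT → RUN
  read 'q': RUN → HALT
  read 'p': HALT → RUN
  end RUN, rejected

w2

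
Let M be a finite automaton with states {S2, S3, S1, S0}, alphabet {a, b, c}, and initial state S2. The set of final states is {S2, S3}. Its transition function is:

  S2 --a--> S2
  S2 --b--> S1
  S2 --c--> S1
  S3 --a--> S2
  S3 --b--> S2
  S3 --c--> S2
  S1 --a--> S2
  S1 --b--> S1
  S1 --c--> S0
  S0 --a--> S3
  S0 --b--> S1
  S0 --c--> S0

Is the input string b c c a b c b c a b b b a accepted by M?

Yes

start at S2
read 'b': S2 → S1
read 'c': S1 → S0
read 'c': S0 → S0
read 'a': S0 → S3
read 'b': S3 → S2
read 'c': S2 → S1
read 'b': S1 → S1
read 'c': S1 → S0
read 'a': S0 → S3
read 'b': S3 → S2
read 'b': S2 → S1
read 'b': S1 → S1
read 'a': S1 → S2
End state S2 is accepting.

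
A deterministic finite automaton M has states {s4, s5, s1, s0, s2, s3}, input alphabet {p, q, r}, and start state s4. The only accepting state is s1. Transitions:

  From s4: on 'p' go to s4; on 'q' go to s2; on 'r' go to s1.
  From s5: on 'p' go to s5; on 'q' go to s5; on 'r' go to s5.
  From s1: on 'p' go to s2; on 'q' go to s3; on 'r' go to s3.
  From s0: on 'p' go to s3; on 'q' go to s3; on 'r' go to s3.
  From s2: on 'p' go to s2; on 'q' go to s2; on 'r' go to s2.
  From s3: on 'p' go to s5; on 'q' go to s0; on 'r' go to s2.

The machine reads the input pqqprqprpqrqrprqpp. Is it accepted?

s4 → s4 → s2 → s2 → s2 → s2 → s2 → s2 → s2 → s2 → s2 → s2 → s2 → s2 → s2 → s2 → s2 → s2 → s2
End state s2 is not accepting.

No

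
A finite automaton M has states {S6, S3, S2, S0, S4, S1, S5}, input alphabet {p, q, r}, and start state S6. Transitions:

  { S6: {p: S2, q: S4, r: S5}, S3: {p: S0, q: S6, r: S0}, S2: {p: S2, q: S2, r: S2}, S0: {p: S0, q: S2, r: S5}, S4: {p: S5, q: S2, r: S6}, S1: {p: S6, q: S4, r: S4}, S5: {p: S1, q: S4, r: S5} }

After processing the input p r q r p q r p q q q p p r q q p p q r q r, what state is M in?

S2

Trace: S6 -p-> S2 -r-> S2 -q-> S2 -r-> S2 -p-> S2 -q-> S2 -r-> S2 -p-> S2 -q-> S2 -q-> S2 -q-> S2 -p-> S2 -p-> S2 -r-> S2 -q-> S2 -q-> S2 -p-> S2 -p-> S2 -q-> S2 -r-> S2 -q-> S2 -r-> S2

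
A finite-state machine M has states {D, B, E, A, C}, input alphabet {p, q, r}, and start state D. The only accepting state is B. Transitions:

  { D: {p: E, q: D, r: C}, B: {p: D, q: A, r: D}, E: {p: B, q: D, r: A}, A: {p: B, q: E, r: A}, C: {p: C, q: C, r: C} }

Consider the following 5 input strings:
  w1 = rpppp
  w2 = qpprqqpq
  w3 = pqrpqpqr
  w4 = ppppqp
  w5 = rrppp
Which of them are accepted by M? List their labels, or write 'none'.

w1:
  start at D
  read 'r': D → C
  read 'p': C → C
  read 'p': C → C
  read 'p': C → C
  read 'p': C → C
  end C, rejected
w2:
  start at D
  read 'q': D → D
  read 'p': D → E
  read 'p': E → B
  read 'r': B → D
  read 'q': D → D
  read 'q': D → D
  read 'p': D → E
  read 'q': E → D
  end D, rejected
w3:
  start at D
  read 'p': D → E
  read 'q': E → D
  read 'r': D → C
  read 'p': C → C
  read 'q': C → C
  read 'p': C → C
  read 'q': C → C
  read 'r': C → C
  end C, rejected
w4:
  start at D
  read 'p': D → E
  read 'p': E → B
  read 'p': B → D
  read 'p': D → E
  read 'q': E → D
  read 'p': D → E
  end E, rejected
w5:
  start at D
  read 'r': D → C
  read 'r': C → C
  read 'p': C → C
  read 'p': C → C
  read 'p': C → C
  end C, rejected

none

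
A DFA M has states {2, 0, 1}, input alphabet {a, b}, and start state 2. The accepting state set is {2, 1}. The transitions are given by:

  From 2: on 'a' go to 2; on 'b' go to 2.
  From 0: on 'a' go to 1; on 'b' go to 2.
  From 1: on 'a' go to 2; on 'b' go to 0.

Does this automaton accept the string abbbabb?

start at 2
read 'a': 2 → 2
read 'b': 2 → 2
read 'b': 2 → 2
read 'b': 2 → 2
read 'a': 2 → 2
read 'b': 2 → 2
read 'b': 2 → 2
End state 2 is accepting.

Yes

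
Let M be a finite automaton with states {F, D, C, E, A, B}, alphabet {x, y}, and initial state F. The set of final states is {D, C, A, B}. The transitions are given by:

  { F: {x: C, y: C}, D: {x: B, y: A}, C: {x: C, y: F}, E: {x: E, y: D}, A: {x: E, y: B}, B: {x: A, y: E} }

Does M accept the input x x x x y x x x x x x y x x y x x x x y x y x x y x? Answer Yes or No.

F → C → C → C → C → F → C → C → C → C → C → C → F → C → C → F → C → C → C → C → F → C → F → C → C → F → C
End state C is accepting.

Yes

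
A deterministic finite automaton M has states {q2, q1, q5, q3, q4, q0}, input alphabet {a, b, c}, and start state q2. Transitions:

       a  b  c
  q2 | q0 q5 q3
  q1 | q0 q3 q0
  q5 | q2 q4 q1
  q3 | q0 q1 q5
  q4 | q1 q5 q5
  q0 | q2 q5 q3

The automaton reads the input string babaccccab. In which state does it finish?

q5

Trace: q2 -b-> q5 -a-> q2 -b-> q5 -a-> q2 -c-> q3 -c-> q5 -c-> q1 -c-> q0 -a-> q2 -b-> q5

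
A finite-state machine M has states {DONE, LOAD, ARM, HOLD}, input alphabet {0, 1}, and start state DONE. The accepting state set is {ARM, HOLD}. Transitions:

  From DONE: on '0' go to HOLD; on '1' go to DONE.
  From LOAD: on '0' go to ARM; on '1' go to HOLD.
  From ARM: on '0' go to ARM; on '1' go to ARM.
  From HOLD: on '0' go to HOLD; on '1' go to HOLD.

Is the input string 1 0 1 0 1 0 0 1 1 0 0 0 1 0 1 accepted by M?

Yes

DONE → DONE → HOLD → HOLD → HOLD → HOLD → HOLD → HOLD → HOLD → HOLD → HOLD → HOLD → HOLD → HOLD → HOLD → HOLD
End state HOLD is accepting.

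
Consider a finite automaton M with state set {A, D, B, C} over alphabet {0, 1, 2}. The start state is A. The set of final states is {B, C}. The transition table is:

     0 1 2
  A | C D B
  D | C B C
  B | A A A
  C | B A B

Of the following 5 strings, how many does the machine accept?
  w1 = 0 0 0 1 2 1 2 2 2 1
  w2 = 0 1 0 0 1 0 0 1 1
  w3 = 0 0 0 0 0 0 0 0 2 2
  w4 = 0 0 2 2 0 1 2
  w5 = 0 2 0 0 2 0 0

3

w1: A → C → B → A → D → C → A → B → A → B → A  → end A, rejected
w2: A → C → A → C → B → A → C → B → A → D  → end D, rejected
w3: A → C → B → A → C → B → A → C → B → A → B  → end B, accepted
w4: A → C → B → A → B → A → D → C  → end C, accepted
w5: A → C → B → A → C → B → A → C  → end C, accepted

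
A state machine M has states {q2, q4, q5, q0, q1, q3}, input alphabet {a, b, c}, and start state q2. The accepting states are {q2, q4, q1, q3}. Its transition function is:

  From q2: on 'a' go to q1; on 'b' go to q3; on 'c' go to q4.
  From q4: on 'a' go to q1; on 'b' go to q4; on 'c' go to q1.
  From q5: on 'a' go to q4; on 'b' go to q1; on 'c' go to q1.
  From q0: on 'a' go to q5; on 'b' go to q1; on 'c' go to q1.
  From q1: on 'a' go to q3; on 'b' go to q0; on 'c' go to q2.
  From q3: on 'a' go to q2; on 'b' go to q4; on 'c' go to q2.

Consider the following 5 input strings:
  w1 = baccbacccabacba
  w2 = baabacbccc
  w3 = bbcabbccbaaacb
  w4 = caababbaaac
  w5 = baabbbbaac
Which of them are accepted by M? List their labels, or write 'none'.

w1: Trace: q2 -b-> q3 -a-> q2 -c-> q4 -c-> q1 -b-> q0 -a-> q5 -c-> q1 -c-> q2 -c-> q4 -a-> q1 -b-> q0 -a-> q5 -c-> q1 -b-> q0 -a-> q5  → end q5, rejected
w2: Trace: q2 -b-> q3 -a-> q2 -a-> q1 -b-> q0 -a-> q5 -c-> q1 -b-> q0 -c-> q1 -c-> q2 -c-> q4  → end q4, accepted
w3: Trace: q2 -b-> q3 -b-> q4 -c-> q1 -a-> q3 -b-> q4 -b-> q4 -c-> q1 -c-> q2 -b-> q3 -a-> q2 -a-> q1 -a-> q3 -c-> q2 -b-> q3  → end q3, accepted
w4: Trace: q2 -c-> q4 -a-> q1 -a-> q3 -b-> q4 -a-> q1 -b-> q0 -b-> q1 -a-> q3 -a-> q2 -a-> q1 -c-> q2  → end q2, accepted
w5: Trace: q2 -b-> q3 -a-> q2 -a-> q1 -b-> q0 -b-> q1 -b-> q0 -b-> q1 -a-> q3 -a-> q2 -c-> q4  → end q4, accepted

w2, w3, w4, w5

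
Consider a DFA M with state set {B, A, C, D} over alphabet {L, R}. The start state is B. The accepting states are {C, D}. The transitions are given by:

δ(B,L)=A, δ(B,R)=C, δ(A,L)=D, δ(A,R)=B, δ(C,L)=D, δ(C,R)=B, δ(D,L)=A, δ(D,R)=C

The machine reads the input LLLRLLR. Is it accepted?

Yes

start at B
read 'L': B → A
read 'L': A → D
read 'L': D → A
read 'R': A → B
read 'L': B → A
read 'L': A → D
read 'R': D → C
End state C is accepting.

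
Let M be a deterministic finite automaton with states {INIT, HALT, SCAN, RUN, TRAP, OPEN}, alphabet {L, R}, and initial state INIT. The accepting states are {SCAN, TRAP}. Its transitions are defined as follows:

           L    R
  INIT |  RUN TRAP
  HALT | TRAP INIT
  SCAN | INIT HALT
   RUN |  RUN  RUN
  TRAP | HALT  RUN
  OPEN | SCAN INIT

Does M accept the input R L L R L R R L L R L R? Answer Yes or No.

No

Trace: INIT -R-> TRAP -L-> HALT -L-> TRAP -R-> RUN -L-> RUN -R-> RUN -R-> RUN -L-> RUN -L-> RUN -R-> RUN -L-> RUN -R-> RUN
End state RUN is not accepting.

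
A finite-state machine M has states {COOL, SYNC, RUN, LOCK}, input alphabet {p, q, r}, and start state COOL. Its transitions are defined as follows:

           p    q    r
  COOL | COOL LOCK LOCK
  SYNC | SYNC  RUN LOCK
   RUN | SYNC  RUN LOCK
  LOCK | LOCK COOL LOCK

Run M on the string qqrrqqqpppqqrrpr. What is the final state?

LOCK

Trace: COOL -q-> LOCK -q-> COOL -r-> LOCK -r-> LOCK -q-> COOL -q-> LOCK -q-> COOL -p-> COOL -p-> COOL -p-> COOL -q-> LOCK -q-> COOL -r-> LOCK -r-> LOCK -p-> LOCK -r-> LOCK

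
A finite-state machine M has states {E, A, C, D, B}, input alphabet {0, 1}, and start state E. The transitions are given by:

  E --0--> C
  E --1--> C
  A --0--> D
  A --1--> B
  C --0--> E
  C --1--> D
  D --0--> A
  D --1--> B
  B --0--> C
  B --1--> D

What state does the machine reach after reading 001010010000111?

start at E
read '0': E → C
read '0': C → E
read '1': E → C
read '0': C → E
read '1': E → C
read '0': C → E
read '0': E → C
read '1': C → D
read '0': D → A
read '0': A → D
read '0': D → A
read '0': A → D
read '1': D → B
read '1': B → D
read '1': D → B

B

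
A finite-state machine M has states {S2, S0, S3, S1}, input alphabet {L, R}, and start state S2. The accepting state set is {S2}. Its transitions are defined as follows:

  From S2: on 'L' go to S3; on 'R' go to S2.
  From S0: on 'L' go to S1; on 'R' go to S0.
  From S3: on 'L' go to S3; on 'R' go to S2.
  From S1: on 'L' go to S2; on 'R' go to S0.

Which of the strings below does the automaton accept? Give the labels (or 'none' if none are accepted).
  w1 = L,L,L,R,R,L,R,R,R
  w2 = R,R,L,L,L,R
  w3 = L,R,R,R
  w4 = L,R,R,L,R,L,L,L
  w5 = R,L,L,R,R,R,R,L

w1: S2 → S3 → S3 → S3 → S2 → S2 → S3 → S2 → S2 → S2  → end S2, accepted
w2: S2 → S2 → S2 → S3 → S3 → S3 → S2  → end S2, accepted
w3: S2 → S3 → S2 → S2 → S2  → end S2, accepted
w4: S2 → S3 → S2 → S2 → S3 → S2 → S3 → S3 → S3  → end S3, rejected
w5: S2 → S2 → S3 → S3 → S2 → S2 → S2 → S2 → S3  → end S3, rejected

w1, w2, w3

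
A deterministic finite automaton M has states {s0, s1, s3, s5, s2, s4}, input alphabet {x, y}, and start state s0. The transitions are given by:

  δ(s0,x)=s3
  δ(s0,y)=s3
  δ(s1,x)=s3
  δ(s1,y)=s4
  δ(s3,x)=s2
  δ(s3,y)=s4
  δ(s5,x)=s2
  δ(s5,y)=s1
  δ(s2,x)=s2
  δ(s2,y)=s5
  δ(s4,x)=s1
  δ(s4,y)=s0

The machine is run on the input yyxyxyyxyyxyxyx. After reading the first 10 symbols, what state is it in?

start at s0
read 'y': s0 → s3
read 'y': s3 → s4
read 'x': s4 → s1
read 'y': s1 → s4
read 'x': s4 → s1
read 'y': s1 → s4
read 'y': s4 → s0
read 'x': s0 → s3
read 'y': s3 → s4
read 'y': s4 → s0
After 10 symbols: s0.

s0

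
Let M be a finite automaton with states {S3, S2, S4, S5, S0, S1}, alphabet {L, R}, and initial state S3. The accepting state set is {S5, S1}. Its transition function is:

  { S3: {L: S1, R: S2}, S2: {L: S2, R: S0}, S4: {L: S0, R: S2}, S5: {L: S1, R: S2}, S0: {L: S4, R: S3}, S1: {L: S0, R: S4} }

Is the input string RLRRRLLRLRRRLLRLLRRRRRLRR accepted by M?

No

Trace: S3 -R-> S2 -L-> S2 -R-> S0 -R-> S3 -R-> S2 -L-> S2 -L-> S2 -R-> S0 -L-> S4 -R-> S2 -R-> S0 -R-> S3 -L-> S1 -L-> S0 -R-> S3 -L-> S1 -L-> S0 -R-> S3 -R-> S2 -R-> S0 -R-> S3 -R-> S2 -L-> S2 -R-> S0 -R-> S3
End state S3 is not accepting.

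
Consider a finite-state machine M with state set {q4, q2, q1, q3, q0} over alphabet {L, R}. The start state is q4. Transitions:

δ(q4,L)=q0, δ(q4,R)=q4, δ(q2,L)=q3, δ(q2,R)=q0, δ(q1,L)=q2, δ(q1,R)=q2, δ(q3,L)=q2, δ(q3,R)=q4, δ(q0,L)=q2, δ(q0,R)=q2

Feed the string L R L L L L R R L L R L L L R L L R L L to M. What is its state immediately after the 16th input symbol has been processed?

Trace: q4 -L-> q0 -R-> q2 -L-> q3 -L-> q2 -L-> q3 -L-> q2 -R-> q0 -R-> q2 -L-> q3 -L-> q2 -R-> q0 -L-> q2 -L-> q3 -L-> q2 -R-> q0 -L-> q2
After 16 symbols: q2.

q2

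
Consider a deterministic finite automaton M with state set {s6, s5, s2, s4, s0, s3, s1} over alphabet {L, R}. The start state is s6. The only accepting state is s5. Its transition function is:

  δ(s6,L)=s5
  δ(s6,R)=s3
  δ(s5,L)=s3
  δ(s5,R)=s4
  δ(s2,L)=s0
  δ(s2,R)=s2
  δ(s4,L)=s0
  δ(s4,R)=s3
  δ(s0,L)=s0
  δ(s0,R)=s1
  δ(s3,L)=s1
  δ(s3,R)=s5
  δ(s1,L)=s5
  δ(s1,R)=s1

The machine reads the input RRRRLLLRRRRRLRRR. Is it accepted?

No

Trace: s6 -R-> s3 -R-> s5 -R-> s4 -R-> s3 -L-> s1 -L-> s5 -L-> s3 -R-> s5 -R-> s4 -R-> s3 -R-> s5 -R-> s4 -L-> s0 -R-> s1 -R-> s1 -R-> s1
End state s1 is not accepting.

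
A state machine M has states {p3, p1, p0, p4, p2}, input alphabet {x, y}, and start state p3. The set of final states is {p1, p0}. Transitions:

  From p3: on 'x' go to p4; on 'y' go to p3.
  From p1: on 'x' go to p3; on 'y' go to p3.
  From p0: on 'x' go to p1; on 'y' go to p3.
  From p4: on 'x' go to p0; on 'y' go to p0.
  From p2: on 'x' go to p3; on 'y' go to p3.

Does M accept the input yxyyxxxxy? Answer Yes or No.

No

start at p3
read 'y': p3 → p3
read 'x': p3 → p4
read 'y': p4 → p0
read 'y': p0 → p3
read 'x': p3 → p4
read 'x': p4 → p0
read 'x': p0 → p1
read 'x': p1 → p3
read 'y': p3 → p3
End state p3 is not accepting.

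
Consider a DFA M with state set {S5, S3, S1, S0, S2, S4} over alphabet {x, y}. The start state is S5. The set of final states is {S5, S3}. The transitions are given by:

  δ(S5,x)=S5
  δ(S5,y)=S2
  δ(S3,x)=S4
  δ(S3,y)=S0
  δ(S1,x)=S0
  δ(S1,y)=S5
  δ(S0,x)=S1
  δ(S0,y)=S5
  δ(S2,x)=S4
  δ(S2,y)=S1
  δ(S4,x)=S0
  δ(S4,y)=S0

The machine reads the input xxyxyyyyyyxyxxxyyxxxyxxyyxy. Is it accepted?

start at S5
read 'x': S5 → S5
read 'x': S5 → S5
read 'y': S5 → S2
read 'x': S2 → S4
read 'y': S4 → S0
read 'y': S0 → S5
read 'y': S5 → S2
read 'y': S2 → S1
read 'y': S1 → S5
read 'y': S5 → S2
read 'x': S2 → S4
read 'y': S4 → S0
read 'x': S0 → S1
read 'x': S1 → S0
read 'x': S0 → S1
read 'y': S1 → S5
read 'y': S5 → S2
read 'x': S2 → S4
read 'x': S4 → S0
read 'x': S0 → S1
read 'y': S1 → S5
read 'x': S5 → S5
read 'x': S5 → S5
read 'y': S5 → S2
read 'y': S2 → S1
read 'x': S1 → S0
read 'y': S0 → S5
End state S5 is accepting.

Yes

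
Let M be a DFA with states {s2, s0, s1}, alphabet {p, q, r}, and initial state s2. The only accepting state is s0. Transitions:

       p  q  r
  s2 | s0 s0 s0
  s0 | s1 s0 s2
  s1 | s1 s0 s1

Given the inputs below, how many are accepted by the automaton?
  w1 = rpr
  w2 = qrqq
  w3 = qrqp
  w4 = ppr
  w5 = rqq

2

w1: s2 → s0 → s1 → s1  → end s1, rejected
w2: s2 → s0 → s2 → s0 → s0  → end s0, accepted
w3: s2 → s0 → s2 → s0 → s1  → end s1, rejected
w4: s2 → s0 → s1 → s1  → end s1, rejected
w5: s2 → s0 → s0 → s0  → end s0, accepted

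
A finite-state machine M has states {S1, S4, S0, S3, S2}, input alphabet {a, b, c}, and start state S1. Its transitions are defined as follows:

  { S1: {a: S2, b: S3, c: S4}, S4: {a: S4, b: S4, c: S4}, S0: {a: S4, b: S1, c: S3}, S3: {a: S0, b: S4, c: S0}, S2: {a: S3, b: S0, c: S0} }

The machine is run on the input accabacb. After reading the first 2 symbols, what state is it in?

S0

start at S1
read 'a': S1 → S2
read 'c': S2 → S0
After 2 symbols: S0.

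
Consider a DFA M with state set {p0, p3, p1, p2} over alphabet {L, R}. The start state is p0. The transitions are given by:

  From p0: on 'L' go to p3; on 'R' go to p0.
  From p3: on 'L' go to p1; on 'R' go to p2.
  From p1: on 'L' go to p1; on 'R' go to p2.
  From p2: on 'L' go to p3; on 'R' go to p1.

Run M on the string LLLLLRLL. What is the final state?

p1

p0 → p3 → p1 → p1 → p1 → p1 → p2 → p3 → p1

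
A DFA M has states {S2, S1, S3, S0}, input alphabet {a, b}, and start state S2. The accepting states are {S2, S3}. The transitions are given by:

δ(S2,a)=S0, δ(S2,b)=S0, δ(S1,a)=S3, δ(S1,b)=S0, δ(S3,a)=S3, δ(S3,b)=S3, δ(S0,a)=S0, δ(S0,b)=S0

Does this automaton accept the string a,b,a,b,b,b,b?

start at S2
read 'a': S2 → S0
read 'b': S0 → S0
read 'a': S0 → S0
read 'b': S0 → S0
read 'b': S0 → S0
read 'b': S0 → S0
read 'b': S0 → S0
End state S0 is not accepting.

No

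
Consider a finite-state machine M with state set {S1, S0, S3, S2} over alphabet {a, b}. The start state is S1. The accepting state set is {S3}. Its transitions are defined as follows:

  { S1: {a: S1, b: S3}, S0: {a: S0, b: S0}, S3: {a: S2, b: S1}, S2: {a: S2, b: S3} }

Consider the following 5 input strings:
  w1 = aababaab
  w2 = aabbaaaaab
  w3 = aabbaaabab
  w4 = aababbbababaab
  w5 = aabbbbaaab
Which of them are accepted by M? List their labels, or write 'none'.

w1, w2, w3, w4, w5

w1: Trace: S1 -a-> S1 -a-> S1 -b-> S3 -a-> S2 -b-> S3 -a-> S2 -a-> S2 -b-> S3  → end S3, accepted
w2: Trace: S1 -a-> S1 -a-> S1 -b-> S3 -b-> S1 -a-> S1 -a-> S1 -a-> S1 -a-> S1 -a-> S1 -b-> S3  → end S3, accepted
w3: Trace: S1 -a-> S1 -a-> S1 -b-> S3 -b-> S1 -a-> S1 -a-> S1 -a-> S1 -b-> S3 -a-> S2 -b-> S3  → end S3, accepted
w4: Trace: S1 -a-> S1 -a-> S1 -b-> S3 -a-> S2 -b-> S3 -b-> S1 -b-> S3 -a-> S2 -b-> S3 -a-> S2 -b-> S3 -a-> S2 -a-> S2 -b-> S3  → end S3, accepted
w5: Trace: S1 -a-> S1 -a-> S1 -b-> S3 -b-> S1 -b-> S3 -b-> S1 -a-> S1 -a-> S1 -a-> S1 -b-> S3  → end S3, accepted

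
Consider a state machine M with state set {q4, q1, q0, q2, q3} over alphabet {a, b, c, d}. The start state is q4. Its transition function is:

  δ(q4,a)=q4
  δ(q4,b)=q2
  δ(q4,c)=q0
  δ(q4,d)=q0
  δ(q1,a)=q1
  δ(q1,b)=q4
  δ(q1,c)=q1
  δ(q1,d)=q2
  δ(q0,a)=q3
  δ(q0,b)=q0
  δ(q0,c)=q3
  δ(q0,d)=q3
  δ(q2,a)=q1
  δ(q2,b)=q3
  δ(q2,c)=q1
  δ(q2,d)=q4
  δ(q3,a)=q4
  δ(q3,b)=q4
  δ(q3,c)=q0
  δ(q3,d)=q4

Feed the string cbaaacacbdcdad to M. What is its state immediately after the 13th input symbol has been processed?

q4 → q0 → q0 → q3 → q4 → q4 → q0 → q3 → q0 → q0 → q3 → q0 → q3 → q4
After 13 symbols: q4.

q4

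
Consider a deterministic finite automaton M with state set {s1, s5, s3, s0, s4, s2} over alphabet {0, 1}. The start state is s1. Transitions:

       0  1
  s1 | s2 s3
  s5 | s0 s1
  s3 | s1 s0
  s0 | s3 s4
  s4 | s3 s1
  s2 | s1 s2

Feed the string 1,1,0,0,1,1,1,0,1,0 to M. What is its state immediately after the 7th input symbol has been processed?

s4

s1 → s3 → s0 → s3 → s1 → s3 → s0 → s4
After 7 symbols: s4.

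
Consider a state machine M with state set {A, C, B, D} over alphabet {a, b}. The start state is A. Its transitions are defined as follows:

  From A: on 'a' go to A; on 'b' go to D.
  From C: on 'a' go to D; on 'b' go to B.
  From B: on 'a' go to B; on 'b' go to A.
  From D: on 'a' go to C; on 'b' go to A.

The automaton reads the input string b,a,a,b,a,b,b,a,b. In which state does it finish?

start at A
read 'b': A → D
read 'a': D → C
read 'a': C → D
read 'b': D → A
read 'a': A → A
read 'b': A → D
read 'b': D → A
read 'a': A → A
read 'b': A → D

D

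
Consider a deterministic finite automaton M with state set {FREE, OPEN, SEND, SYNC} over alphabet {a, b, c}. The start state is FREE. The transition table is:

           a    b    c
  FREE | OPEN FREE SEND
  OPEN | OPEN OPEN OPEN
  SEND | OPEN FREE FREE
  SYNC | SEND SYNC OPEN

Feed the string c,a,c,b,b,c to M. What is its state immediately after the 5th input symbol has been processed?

Trace: FREE -c-> SEND -a-> OPEN -c-> OPEN -b-> OPEN -b-> OPEN
After 5 symbols: OPEN.

OPEN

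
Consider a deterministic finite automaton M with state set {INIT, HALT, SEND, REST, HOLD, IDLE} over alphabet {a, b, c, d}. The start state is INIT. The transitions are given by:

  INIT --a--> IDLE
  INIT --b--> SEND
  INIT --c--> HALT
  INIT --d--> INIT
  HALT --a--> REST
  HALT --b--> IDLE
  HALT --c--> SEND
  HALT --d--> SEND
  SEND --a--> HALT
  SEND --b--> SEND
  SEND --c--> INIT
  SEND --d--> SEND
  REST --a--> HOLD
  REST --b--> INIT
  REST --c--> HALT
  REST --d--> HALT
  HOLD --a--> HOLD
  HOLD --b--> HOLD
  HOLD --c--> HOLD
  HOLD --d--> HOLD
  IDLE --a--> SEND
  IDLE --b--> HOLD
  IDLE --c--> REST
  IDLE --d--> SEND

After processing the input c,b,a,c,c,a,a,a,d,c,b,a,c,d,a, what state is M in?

HOLD

Trace: INIT -c-> HALT -b-> IDLE -a-> SEND -c-> INIT -c-> HALT -a-> REST -a-> HOLD -a-> HOLD -d-> HOLD -c-> HOLD -b-> HOLD -a-> HOLD -c-> HOLD -d-> HOLD -a-> HOLD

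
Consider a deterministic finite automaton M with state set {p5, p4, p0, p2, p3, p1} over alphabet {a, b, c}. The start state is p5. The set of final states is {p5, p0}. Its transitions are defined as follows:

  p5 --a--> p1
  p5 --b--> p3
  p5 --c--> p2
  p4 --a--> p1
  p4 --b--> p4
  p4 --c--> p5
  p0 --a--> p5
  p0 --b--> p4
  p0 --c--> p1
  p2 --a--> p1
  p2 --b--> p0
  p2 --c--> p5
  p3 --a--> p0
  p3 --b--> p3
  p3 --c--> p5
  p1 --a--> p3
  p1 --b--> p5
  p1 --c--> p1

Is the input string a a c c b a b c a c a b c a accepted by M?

Trace: p5 -a-> p1 -a-> p3 -c-> p5 -c-> p2 -b-> p0 -a-> p5 -b-> p3 -c-> p5 -a-> p1 -c-> p1 -a-> p3 -b-> p3 -c-> p5 -a-> p1
End state p1 is not accepting.

No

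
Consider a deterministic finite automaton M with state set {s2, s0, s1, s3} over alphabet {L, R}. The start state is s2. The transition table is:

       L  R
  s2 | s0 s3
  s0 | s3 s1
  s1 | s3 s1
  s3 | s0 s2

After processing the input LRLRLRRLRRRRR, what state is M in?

start at s2
read 'L': s2 → s0
read 'R': s0 → s1
read 'L': s1 → s3
read 'R': s3 → s2
read 'L': s2 → s0
read 'R': s0 → s1
read 'R': s1 → s1
read 'L': s1 → s3
read 'R': s3 → s2
read 'R': s2 → s3
read 'R': s3 → s2
read 'R': s2 → s3
read 'R': s3 → s2

s2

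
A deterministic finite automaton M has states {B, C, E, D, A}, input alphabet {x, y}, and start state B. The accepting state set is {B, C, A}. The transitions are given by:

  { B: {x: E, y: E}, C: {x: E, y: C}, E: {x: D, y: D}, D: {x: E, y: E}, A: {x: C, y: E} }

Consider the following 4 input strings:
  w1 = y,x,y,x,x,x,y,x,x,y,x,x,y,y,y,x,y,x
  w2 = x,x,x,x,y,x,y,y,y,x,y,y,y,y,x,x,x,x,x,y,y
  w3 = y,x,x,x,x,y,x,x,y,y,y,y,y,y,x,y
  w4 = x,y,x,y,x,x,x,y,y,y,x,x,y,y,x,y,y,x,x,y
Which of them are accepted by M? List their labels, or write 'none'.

none

w1: B → E → D → E → D → E → D → E → D → E → D → E → D → E → D → E → D → E → D  → end D, rejected
w2: B → E → D → E → D → E → D → E → D → E → D → E → D → E → D → E → D → E → D → E → D → E  → end E, rejected
w3: B → E → D → E → D → E → D → E → D → E → D → E → D → E → D → E → D  → end D, rejected
w4: B → E → D → E → D → E → D → E → D → E → D → E → D → E → D → E → D → E → D → E → D  → end D, rejected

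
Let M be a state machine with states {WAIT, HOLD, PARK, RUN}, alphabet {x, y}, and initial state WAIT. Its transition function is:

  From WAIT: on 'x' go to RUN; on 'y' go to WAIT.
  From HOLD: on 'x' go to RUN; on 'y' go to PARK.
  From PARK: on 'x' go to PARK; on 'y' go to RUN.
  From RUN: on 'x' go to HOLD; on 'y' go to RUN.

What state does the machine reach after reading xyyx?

WAIT → RUN → RUN → RUN → HOLD

HOLD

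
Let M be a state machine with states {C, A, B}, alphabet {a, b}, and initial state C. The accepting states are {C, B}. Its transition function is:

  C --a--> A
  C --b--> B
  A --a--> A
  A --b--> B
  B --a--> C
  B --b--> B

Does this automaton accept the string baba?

Yes

Trace: C -b-> B -a-> C -b-> B -a-> C
End state C is accepting.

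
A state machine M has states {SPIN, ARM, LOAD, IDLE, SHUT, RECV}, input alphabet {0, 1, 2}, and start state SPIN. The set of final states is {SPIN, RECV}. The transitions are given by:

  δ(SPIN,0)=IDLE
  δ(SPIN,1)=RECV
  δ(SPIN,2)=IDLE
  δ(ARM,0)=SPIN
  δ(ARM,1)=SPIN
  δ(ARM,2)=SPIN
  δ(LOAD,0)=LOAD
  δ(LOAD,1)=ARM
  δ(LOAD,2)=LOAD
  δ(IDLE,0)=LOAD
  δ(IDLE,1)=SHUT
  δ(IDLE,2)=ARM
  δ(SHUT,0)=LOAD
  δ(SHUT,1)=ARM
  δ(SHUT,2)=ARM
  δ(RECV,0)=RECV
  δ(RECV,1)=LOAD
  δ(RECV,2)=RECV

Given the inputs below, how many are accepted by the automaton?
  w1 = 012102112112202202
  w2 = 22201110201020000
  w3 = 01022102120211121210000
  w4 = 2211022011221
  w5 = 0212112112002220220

w1: SPIN → IDLE → SHUT → ARM → SPIN → IDLE → ARM → SPIN → RECV → RECV → LOAD → ARM → SPIN → IDLE → LOAD → LOAD → LOAD → LOAD → LOAD  → end LOAD, rejected
w2: SPIN → IDLE → ARM → SPIN → IDLE → SHUT → ARM → SPIN → IDLE → ARM → SPIN → RECV → RECV → RECV → RECV → RECV → RECV → RECV  → end RECV, accepted
w3: SPIN → IDLE → SHUT → LOAD → LOAD → LOAD → ARM → SPIN → IDLE → SHUT → ARM → SPIN → IDLE → SHUT → ARM → SPIN → IDLE → SHUT → ARM → SPIN → IDLE → LOAD → LOAD → LOAD  → end LOAD, rejected
w4: SPIN → IDLE → ARM → SPIN → RECV → RECV → RECV → RECV → RECV → LOAD → ARM → SPIN → IDLE → SHUT  → end SHUT, rejected
w5: SPIN → IDLE → ARM → SPIN → IDLE → SHUT → ARM → SPIN → RECV → LOAD → LOAD → LOAD → LOAD → LOAD → LOAD → LOAD → LOAD → LOAD → LOAD → LOAD  → end LOAD, rejected

1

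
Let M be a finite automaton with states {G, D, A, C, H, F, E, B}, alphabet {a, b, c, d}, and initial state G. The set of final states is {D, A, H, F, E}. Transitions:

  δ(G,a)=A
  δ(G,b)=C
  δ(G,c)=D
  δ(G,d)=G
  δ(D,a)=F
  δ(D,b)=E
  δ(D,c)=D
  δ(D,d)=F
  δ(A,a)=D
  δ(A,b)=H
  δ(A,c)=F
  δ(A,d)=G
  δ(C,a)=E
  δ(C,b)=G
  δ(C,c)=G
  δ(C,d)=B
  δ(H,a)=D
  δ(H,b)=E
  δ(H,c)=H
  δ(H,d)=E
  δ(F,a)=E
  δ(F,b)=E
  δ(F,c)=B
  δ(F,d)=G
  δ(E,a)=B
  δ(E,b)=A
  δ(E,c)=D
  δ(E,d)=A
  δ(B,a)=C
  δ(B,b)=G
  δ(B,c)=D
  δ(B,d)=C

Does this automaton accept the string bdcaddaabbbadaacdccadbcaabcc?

G → C → B → D → F → G → G → A → D → E → A → H → D → F → E → B → D → F → B → D → F → G → C → G → A → D → E → D → D
End state D is accepting.

Yes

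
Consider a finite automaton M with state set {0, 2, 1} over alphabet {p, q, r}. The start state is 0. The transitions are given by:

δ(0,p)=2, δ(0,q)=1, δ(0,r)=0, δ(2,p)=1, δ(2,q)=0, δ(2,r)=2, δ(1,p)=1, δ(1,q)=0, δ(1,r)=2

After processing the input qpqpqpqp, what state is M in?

2

Trace: 0 -q-> 1 -p-> 1 -q-> 0 -p-> 2 -q-> 0 -p-> 2 -q-> 0 -p-> 2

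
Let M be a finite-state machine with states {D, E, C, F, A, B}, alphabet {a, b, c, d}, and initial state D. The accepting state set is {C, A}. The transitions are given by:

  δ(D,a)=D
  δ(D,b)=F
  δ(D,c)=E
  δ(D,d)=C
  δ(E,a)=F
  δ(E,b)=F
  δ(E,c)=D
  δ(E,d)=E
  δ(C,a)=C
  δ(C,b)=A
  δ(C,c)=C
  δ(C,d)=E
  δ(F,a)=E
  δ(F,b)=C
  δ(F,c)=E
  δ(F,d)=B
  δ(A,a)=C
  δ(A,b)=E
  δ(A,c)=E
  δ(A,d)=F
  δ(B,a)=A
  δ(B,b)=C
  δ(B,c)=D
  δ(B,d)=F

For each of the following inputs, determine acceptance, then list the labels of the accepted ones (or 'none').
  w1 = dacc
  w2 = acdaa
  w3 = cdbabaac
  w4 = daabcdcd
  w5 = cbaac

w1, w4

w1: D → C → C → C → C  → end C, accepted
w2: D → D → E → E → F → E  → end E, rejected
w3: D → E → E → F → E → F → E → F → E  → end E, rejected
w4: D → C → C → C → A → E → E → D → C  → end C, accepted
w5: D → E → F → E → F → E  → end E, rejected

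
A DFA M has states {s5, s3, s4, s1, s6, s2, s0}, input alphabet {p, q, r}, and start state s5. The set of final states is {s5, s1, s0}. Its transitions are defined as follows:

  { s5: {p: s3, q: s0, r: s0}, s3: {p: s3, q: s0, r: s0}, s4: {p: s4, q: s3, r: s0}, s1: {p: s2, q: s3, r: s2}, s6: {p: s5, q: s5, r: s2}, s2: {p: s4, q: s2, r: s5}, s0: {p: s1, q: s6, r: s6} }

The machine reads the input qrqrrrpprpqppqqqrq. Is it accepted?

Trace: s5 -q-> s0 -r-> s6 -q-> s5 -r-> s0 -r-> s6 -r-> s2 -p-> s4 -p-> s4 -r-> s0 -p-> s1 -q-> s3 -p-> s3 -p-> s3 -q-> s0 -q-> s6 -q-> s5 -r-> s0 -q-> s6
End state s6 is not accepting.

No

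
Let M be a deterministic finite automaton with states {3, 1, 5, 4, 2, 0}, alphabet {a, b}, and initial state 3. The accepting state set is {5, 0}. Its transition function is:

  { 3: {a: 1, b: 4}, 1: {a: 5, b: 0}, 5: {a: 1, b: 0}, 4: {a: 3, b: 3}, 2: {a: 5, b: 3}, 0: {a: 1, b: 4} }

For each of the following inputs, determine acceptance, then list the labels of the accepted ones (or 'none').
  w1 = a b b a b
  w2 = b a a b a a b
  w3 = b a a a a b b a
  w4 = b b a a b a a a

w2

w1:
  start at 3
  read 'a': 3 → 1
  read 'b': 1 → 0
  read 'b': 0 → 4
  read 'a': 4 → 3
  read 'b': 3 → 4
  end 4, rejected
w2:
  start at 3
  read 'b': 3 → 4
  read 'a': 4 → 3
  read 'a': 3 → 1
  read 'b': 1 → 0
  read 'a': 0 → 1
  read 'a': 1 → 5
  read 'b': 5 → 0
  end 0, accepted
w3:
  start at 3
  read 'b': 3 → 4
  read 'a': 4 → 3
  read 'a': 3 → 1
  read 'a': 1 → 5
  read 'a': 5 → 1
  read 'b': 1 → 0
  read 'b': 0 → 4
  read 'a': 4 → 3
  end 3, rejected
w4:
  start at 3
  read 'b': 3 → 4
  read 'b': 4 → 3
  read 'a': 3 → 1
  read 'a': 1 → 5
  read 'b': 5 → 0
  read 'a': 0 → 1
  read 'a': 1 → 5
  read 'a': 5 → 1
  end 1, rejected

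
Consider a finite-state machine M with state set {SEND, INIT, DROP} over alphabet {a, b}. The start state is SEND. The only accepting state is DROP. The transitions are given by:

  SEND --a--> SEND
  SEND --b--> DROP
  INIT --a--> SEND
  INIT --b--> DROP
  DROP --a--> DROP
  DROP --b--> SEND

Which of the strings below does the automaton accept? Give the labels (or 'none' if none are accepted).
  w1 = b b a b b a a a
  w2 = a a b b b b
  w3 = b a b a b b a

none

w1: SEND → DROP → SEND → SEND → DROP → SEND → SEND → SEND → SEND  → end SEND, rejected
w2: SEND → SEND → SEND → DROP → SEND → DROP → SEND  → end SEND, rejected
w3: SEND → DROP → DROP → SEND → SEND → DROP → SEND → SEND  → end SEND, rejected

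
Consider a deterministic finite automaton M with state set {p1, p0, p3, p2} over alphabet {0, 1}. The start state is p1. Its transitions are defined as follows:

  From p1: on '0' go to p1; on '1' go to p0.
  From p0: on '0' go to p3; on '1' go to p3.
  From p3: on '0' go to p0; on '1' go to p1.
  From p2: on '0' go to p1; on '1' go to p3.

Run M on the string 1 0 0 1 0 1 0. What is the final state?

p0

Trace: p1 -1-> p0 -0-> p3 -0-> p0 -1-> p3 -0-> p0 -1-> p3 -0-> p0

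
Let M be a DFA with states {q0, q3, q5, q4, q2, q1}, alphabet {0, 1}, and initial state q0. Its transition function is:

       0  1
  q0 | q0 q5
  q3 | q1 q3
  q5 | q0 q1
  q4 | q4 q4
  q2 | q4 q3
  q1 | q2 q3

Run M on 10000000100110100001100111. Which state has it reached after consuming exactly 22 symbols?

q4

q0 → q5 → q0 → q0 → q0 → q0 → q0 → q0 → q0 → q5 → q0 → q0 → q5 → q1 → q2 → q3 → q1 → q2 → q4 → q4 → q4 → q4 → q4
After 22 symbols: q4.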